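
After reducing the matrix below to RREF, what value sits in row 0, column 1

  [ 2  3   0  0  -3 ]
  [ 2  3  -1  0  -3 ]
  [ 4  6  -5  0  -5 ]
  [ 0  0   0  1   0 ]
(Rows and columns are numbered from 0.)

3/2

R1 := 1/2·R1
  [ 1  3/2   0  0  -3/2 ]
  [ 2    3  -1  0    -3 ]
  [ 4    6  -5  0    -5 ]
  [ 0    0   0  1     0 ]
R2 := R2 − 2·R1
  [ 1  3/2   0  0  -3/2 ]
  [ 0    0  -1  0     0 ]
  [ 4    6  -5  0    -5 ]
  [ 0    0   0  1     0 ]
R3 := R3 − 4·R1
  [ 1  3/2   0  0  -3/2 ]
  [ 0    0  -1  0     0 ]
  [ 0    0  -5  0     1 ]
  [ 0    0   0  1     0 ]
R2 := -1·R2
  [ 1  3/2   0  0  -3/2 ]
  [ 0    0   1  0     0 ]
  [ 0    0  -5  0     1 ]
  [ 0    0   0  1     0 ]
R3 := R3 + 5·R2
  [ 1  3/2  0  0  -3/2 ]
  [ 0    0  1  0     0 ]
  [ 0    0  0  0     1 ]
  [ 0    0  0  1     0 ]
R3 ↔ R4
  [ 1  3/2  0  0  -3/2 ]
  [ 0    0  1  0     0 ]
  [ 0    0  0  1     0 ]
  [ 0    0  0  0     1 ]
R1 := R1 + 3/2·R4
  [ 1  3/2  0  0  0 ]
  [ 0    0  1  0  0 ]
  [ 0    0  0  1  0 ]
  [ 0    0  0  0  1 ]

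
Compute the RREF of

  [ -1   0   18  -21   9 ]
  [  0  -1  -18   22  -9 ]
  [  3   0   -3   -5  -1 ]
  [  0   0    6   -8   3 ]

[[1, 0, 0, -3, 0], [0, 1, 0, 2, 0], [0, 0, 1, -4/3, 0], [0, 0, 0, 0, 1]]

ρ1 ← -1·ρ1
  [ 1   0  -18  21  -9 ]
  [ 0  -1  -18  22  -9 ]
  [ 3   0   -3  -5  -1 ]
  [ 0   0    6  -8   3 ]
ρ3 ← ρ3 − 3·ρ1
  [ 1   0  -18   21  -9 ]
  [ 0  -1  -18   22  -9 ]
  [ 0   0   51  -68  26 ]
  [ 0   0    6   -8   3 ]
ρ2 ← -1·ρ2
  [ 1  0  -18   21  -9 ]
  [ 0  1   18  -22   9 ]
  [ 0  0   51  -68  26 ]
  [ 0  0    6   -8   3 ]
ρ3 ← 1/51·ρ3
  [ 1  0  -18    21     -9 ]
  [ 0  1   18   -22      9 ]
  [ 0  0    1  -4/3  26/51 ]
  [ 0  0    6    -8      3 ]
ρ4 ← ρ4 − 6·ρ3
  [ 1  0  -18    21     -9 ]
  [ 0  1   18   -22      9 ]
  [ 0  0    1  -4/3  26/51 ]
  [ 0  0    0     0  -1/17 ]
ρ4 ← -17·ρ4
  [ 1  0  -18    21     -9 ]
  [ 0  1   18   -22      9 ]
  [ 0  0    1  -4/3  26/51 ]
  [ 0  0    0     0      1 ]
ρ3 ← ρ3 − 26/51·ρ4
  [ 1  0  -18    21  -9 ]
  [ 0  1   18   -22   9 ]
  [ 0  0    1  -4/3   0 ]
  [ 0  0    0     0   1 ]
ρ2 ← ρ2 − 9·ρ4
  [ 1  0  -18    21  -9 ]
  [ 0  1   18   -22   0 ]
  [ 0  0    1  -4/3   0 ]
  [ 0  0    0     0   1 ]
ρ1 ← ρ1 + 9·ρ4
  [ 1  0  -18    21  0 ]
  [ 0  1   18   -22  0 ]
  [ 0  0    1  -4/3  0 ]
  [ 0  0    0     0  1 ]
ρ2 ← ρ2 − 18·ρ3
  [ 1  0  -18    21  0 ]
  [ 0  1    0     2  0 ]
  [ 0  0    1  -4/3  0 ]
  [ 0  0    0     0  1 ]
ρ1 ← ρ1 + 18·ρ3
  [ 1  0  0    -3  0 ]
  [ 0  1  0     2  0 ]
  [ 0  0  1  -4/3  0 ]
  [ 0  0  0     0  1 ]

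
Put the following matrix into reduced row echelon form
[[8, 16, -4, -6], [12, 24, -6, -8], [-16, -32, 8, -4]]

r1 ← 1/8·r1
  [   1    2  -1/2  -3/4 ]
  [  12   24    -6    -8 ]
  [ -16  -32     8    -4 ]
r2 ← r2 − 12·r1
  [   1    2  -1/2  -3/4 ]
  [   0    0     0     1 ]
  [ -16  -32     8    -4 ]
r3 ← r3 + 16·r1
  [ 1  2  -1/2  -3/4 ]
  [ 0  0     0     1 ]
  [ 0  0     0   -16 ]
r3 ← r3 + 16·r2
  [ 1  2  -1/2  -3/4 ]
  [ 0  0     0     1 ]
  [ 0  0     0     0 ]
r1 ← r1 + 3/4·r2
  [ 1  2  -1/2  0 ]
  [ 0  0     0  1 ]
  [ 0  0     0  0 ]

[[1, 2, -1/2, 0], [0, 0, 0, 1], [0, 0, 0, 0]]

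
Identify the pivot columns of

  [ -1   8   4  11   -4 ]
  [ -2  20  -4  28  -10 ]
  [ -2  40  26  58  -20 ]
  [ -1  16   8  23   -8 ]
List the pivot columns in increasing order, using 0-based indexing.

0, 1, 2

r1 → -1·r1
  [  1  -8  -4  -11    4 ]
  [ -2  20  -4   28  -10 ]
  [ -2  40  26   58  -20 ]
  [ -1  16   8   23   -8 ]
r2 → r2 + 2·r1
  [  1  -8   -4  -11    4 ]
  [  0   4  -12    6   -2 ]
  [ -2  40   26   58  -20 ]
  [ -1  16    8   23   -8 ]
r3 → r3 + 2·r1
  [  1  -8   -4  -11    4 ]
  [  0   4  -12    6   -2 ]
  [  0  24   18   36  -12 ]
  [ -1  16    8   23   -8 ]
r4 → r4 + r1
  [ 1  -8   -4  -11    4 ]
  [ 0   4  -12    6   -2 ]
  [ 0  24   18   36  -12 ]
  [ 0   8    4   12   -4 ]
r2 → 1/4·r2
  [ 1  -8  -4  -11     4 ]
  [ 0   1  -3  3/2  -1/2 ]
  [ 0  24  18   36   -12 ]
  [ 0   8   4   12    -4 ]
r3 → r3 − 24·r2
  [ 1  -8  -4  -11     4 ]
  [ 0   1  -3  3/2  -1/2 ]
  [ 0   0  90    0     0 ]
  [ 0   8   4   12    -4 ]
r4 → r4 − 8·r2
  [ 1  -8  -4  -11     4 ]
  [ 0   1  -3  3/2  -1/2 ]
  [ 0   0  90    0     0 ]
  [ 0   0  28    0     0 ]
r3 → 1/90·r3
  [ 1  -8  -4  -11     4 ]
  [ 0   1  -3  3/2  -1/2 ]
  [ 0   0   1    0     0 ]
  [ 0   0  28    0     0 ]
r4 → r4 − 28·r3
  [ 1  -8  -4  -11     4 ]
  [ 0   1  -3  3/2  -1/2 ]
  [ 0   0   1    0     0 ]
  [ 0   0   0    0     0 ]
r2 → r2 + 3·r3
  [ 1  -8  -4  -11     4 ]
  [ 0   1   0  3/2  -1/2 ]
  [ 0   0   1    0     0 ]
  [ 0   0   0    0     0 ]
r1 → r1 + 4·r3
  [ 1  -8  0  -11     4 ]
  [ 0   1  0  3/2  -1/2 ]
  [ 0   0  1    0     0 ]
  [ 0   0  0    0     0 ]
r1 → r1 + 8·r2
  [ 1  0  0    1     0 ]
  [ 0  1  0  3/2  -1/2 ]
  [ 0  0  1    0     0 ]
  [ 0  0  0    0     0 ]
Pivot columns are the columns containing a leading 1.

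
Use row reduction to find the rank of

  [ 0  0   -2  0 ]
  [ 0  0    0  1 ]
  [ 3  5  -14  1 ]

rank = 3

R1 <-> R3
  [ 3  5  -14  1 ]
  [ 0  0    0  1 ]
  [ 0  0   -2  0 ]
R1 ← 1/3·R1
  [ 1  5/3  -14/3  1/3 ]
  [ 0    0      0    1 ]
  [ 0    0     -2    0 ]
R2 <-> R3
  [ 1  5/3  -14/3  1/3 ]
  [ 0    0     -2    0 ]
  [ 0    0      0    1 ]
R2 ← -1/2·R2
  [ 1  5/3  -14/3  1/3 ]
  [ 0    0      1    0 ]
  [ 0    0      0    1 ]
R1 ← R1 − 1/3·R3
  [ 1  5/3  -14/3  0 ]
  [ 0    0      1  0 ]
  [ 0    0      0  1 ]
R1 ← R1 + 14/3·R2
  [ 1  5/3  0  0 ]
  [ 0    0  1  0 ]
  [ 0    0  0  1 ]
The reduced form has 3 nonzero rows.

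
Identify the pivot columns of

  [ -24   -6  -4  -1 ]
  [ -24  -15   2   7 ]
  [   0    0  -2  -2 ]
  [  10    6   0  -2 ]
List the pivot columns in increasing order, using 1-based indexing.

1, 2, 3, 4

R1 -> -1/24·R1
  [   1  1/4  1/6  1/24 ]
  [ -24  -15    2     7 ]
  [   0    0   -2    -2 ]
  [  10    6    0    -2 ]
R2 -> R2 + 24·R1
  [  1  1/4  1/6  1/24 ]
  [  0   -9    6     8 ]
  [  0    0   -2    -2 ]
  [ 10    6    0    -2 ]
R4 -> R4 − 10·R1
  [ 1  1/4   1/6    1/24 ]
  [ 0   -9     6       8 ]
  [ 0    0    -2      -2 ]
  [ 0  7/2  -5/3  -29/12 ]
R2 -> -1/9·R2
  [ 1  1/4   1/6    1/24 ]
  [ 0    1  -2/3    -8/9 ]
  [ 0    0    -2      -2 ]
  [ 0  7/2  -5/3  -29/12 ]
R4 -> R4 − 7/2·R2
  [ 1  1/4   1/6   1/24 ]
  [ 0    1  -2/3   -8/9 ]
  [ 0    0    -2     -2 ]
  [ 0    0   2/3  25/36 ]
R3 -> -1/2·R3
  [ 1  1/4   1/6   1/24 ]
  [ 0    1  -2/3   -8/9 ]
  [ 0    0     1      1 ]
  [ 0    0   2/3  25/36 ]
R4 -> R4 − 2/3·R3
  [ 1  1/4   1/6  1/24 ]
  [ 0    1  -2/3  -8/9 ]
  [ 0    0     1     1 ]
  [ 0    0     0  1/36 ]
R4 -> 36·R4
  [ 1  1/4   1/6  1/24 ]
  [ 0    1  -2/3  -8/9 ]
  [ 0    0     1     1 ]
  [ 0    0     0     1 ]
R3 -> R3 − R4
  [ 1  1/4   1/6  1/24 ]
  [ 0    1  -2/3  -8/9 ]
  [ 0    0     1     0 ]
  [ 0    0     0     1 ]
R2 -> R2 + 8/9·R4
  [ 1  1/4   1/6  1/24 ]
  [ 0    1  -2/3     0 ]
  [ 0    0     1     0 ]
  [ 0    0     0     1 ]
R1 -> R1 − 1/24·R4
  [ 1  1/4   1/6  0 ]
  [ 0    1  -2/3  0 ]
  [ 0    0     1  0 ]
  [ 0    0     0  1 ]
R2 -> R2 + 2/3·R3
  [ 1  1/4  1/6  0 ]
  [ 0    1    0  0 ]
  [ 0    0    1  0 ]
  [ 0    0    0  1 ]
R1 -> R1 − 1/6·R3
  [ 1  1/4  0  0 ]
  [ 0    1  0  0 ]
  [ 0    0  1  0 ]
  [ 0    0  0  1 ]
R1 -> R1 − 1/4·R2
  [ 1  0  0  0 ]
  [ 0  1  0  0 ]
  [ 0  0  1  0 ]
  [ 0  0  0  1 ]
Pivot columns are the columns containing a leading 1.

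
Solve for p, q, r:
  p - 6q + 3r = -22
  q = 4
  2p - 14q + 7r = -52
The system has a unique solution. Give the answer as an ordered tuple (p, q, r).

(2, 4, 0)

Form the augmented matrix and row-reduce:
  [ 1   -6  3  |  -22 ]
  [ 0    1  0  |    4 ]
  [ 2  -14  7  |  -52 ]
Subtract 2 times R1 from R3.
  [ 1  -6  3  |  -22 ]
  [ 0   1  0  |    4 ]
  [ 0  -2  1  |   -8 ]
Add 2 times R2 to R3.
  [ 1  -6  3  |  -22 ]
  [ 0   1  0  |    4 ]
  [ 0   0  1  |    0 ]
Subtract 3 times R3 from R1.
  [ 1  -6  0  |  -22 ]
  [ 0   1  0  |    4 ]
  [ 0   0  1  |    0 ]
Add 6 times R2 to R1.
  [ 1  0  0  |  2 ]
  [ 0  1  0  |  4 ]
  [ 0  0  1  |  0 ]
Reading off the last column: p = 2, q = 4, r = 0.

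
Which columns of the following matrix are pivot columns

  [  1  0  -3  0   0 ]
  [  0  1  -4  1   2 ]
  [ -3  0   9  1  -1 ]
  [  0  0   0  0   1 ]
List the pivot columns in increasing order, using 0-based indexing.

0, 1, 3, 4

r3 := r3 + 3·r1
  [ 1  0  -3  0   0 ]
  [ 0  1  -4  1   2 ]
  [ 0  0   0  1  -1 ]
  [ 0  0   0  0   1 ]
r3 := r3 + r4
  [ 1  0  -3  0  0 ]
  [ 0  1  -4  1  2 ]
  [ 0  0   0  1  0 ]
  [ 0  0   0  0  1 ]
r2 := r2 − 2·r4
  [ 1  0  -3  0  0 ]
  [ 0  1  -4  1  0 ]
  [ 0  0   0  1  0 ]
  [ 0  0   0  0  1 ]
r2 := r2 − r3
  [ 1  0  -3  0  0 ]
  [ 0  1  -4  0  0 ]
  [ 0  0   0  1  0 ]
  [ 0  0   0  0  1 ]
Pivot columns are the columns containing a leading 1.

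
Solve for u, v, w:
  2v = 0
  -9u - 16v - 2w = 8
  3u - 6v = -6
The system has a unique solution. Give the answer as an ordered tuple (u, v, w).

(-2, 0, 5)

Form the augmented matrix and row-reduce:
  [  0    2   0  |   0 ]
  [ -9  -16  -2  |   8 ]
  [  3   -6   0  |  -6 ]
r1 <-> r2
  [ -9  -16  -2  |   8 ]
  [  0    2   0  |   0 ]
  [  3   -6   0  |  -6 ]
r1 ← -1/9·r1
  [ 1  16/9  2/9  |  -8/9 ]
  [ 0     2    0  |     0 ]
  [ 3    -6    0  |    -6 ]
r3 ← r3 − 3·r1
  [ 1   16/9   2/9  |   -8/9 ]
  [ 0      2     0  |      0 ]
  [ 0  -34/3  -2/3  |  -10/3 ]
r2 ← 1/2·r2
  [ 1   16/9   2/9  |   -8/9 ]
  [ 0      1     0  |      0 ]
  [ 0  -34/3  -2/3  |  -10/3 ]
r3 ← r3 + 34/3·r2
  [ 1  16/9   2/9  |   -8/9 ]
  [ 0     1     0  |      0 ]
  [ 0     0  -2/3  |  -10/3 ]
r3 ← -3/2·r3
  [ 1  16/9  2/9  |  -8/9 ]
  [ 0     1    0  |     0 ]
  [ 0     0    1  |     5 ]
r1 ← r1 − 2/9·r3
  [ 1  16/9  0  |  -2 ]
  [ 0     1  0  |   0 ]
  [ 0     0  1  |   5 ]
r1 ← r1 − 16/9·r2
  [ 1  0  0  |  -2 ]
  [ 0  1  0  |   0 ]
  [ 0  0  1  |   5 ]
Reading off the last column: u = -2, v = 0, w = 5.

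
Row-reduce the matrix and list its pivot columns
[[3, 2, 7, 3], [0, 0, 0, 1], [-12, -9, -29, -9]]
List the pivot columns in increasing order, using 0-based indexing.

r1 ← 1/3·r1
r3 ← r3 + 12·r1
r2 <=> r3
r2 ← -1·r2
r2 ← r2 + 3·r3
r1 ← r1 − r3
r1 ← r1 − 2/3·r2
Pivot columns are the columns containing a leading 1.

0, 1, 3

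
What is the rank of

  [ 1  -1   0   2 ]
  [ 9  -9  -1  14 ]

r2 → r2 − 9·r1
  [ 1  -1   0   2 ]
  [ 0   0  -1  -4 ]
r2 → -1·r2
  [ 1  -1  0  2 ]
  [ 0   0  1  4 ]
The reduced form has 2 nonzero rows.

rank = 2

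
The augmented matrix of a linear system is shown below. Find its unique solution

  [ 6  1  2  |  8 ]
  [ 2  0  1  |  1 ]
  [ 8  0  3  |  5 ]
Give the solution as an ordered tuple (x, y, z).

(1, 4, -1)

Multiply ρ1 by 1/6.
Subtract 2 times ρ1 from ρ2.
Subtract 8 times ρ1 from ρ3.
Multiply ρ2 by -3.
Add 4/3 times ρ2 to ρ3.
Multiply ρ3 by -1.
Add ρ3 to ρ2.
Subtract 1/3 times ρ3 from ρ1.
Subtract 1/6 times ρ2 from ρ1.
Reading off the last column: x = 1, y = 4, z = -1.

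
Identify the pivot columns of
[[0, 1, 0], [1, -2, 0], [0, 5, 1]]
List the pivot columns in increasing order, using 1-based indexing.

1, 2, 3

R1 <-> R2
  [ 1  -2  0 ]
  [ 0   1  0 ]
  [ 0   5  1 ]
R3 -> R3 − 5·R2
  [ 1  -2  0 ]
  [ 0   1  0 ]
  [ 0   0  1 ]
R1 -> R1 + 2·R2
  [ 1  0  0 ]
  [ 0  1  0 ]
  [ 0  0  1 ]
Pivot columns are the columns containing a leading 1.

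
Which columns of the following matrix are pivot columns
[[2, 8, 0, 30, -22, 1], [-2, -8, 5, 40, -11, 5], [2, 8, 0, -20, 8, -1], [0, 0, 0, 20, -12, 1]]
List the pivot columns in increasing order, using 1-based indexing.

Multiply R1 by 1/2.
Add 2 times R1 to R2.
Subtract 2 times R1 from R3.
Multiply R2 by 1/5.
Multiply R3 by -1/50.
Subtract 20 times R3 from R4.
Multiply R4 by 5.
Subtract 1/25 times R4 from R3.
Subtract 6/5 times R4 from R2.
Subtract 1/2 times R4 from R1.
Subtract 14 times R3 from R2.
Subtract 15 times R3 from R1.
Pivot columns are the columns containing a leading 1.

1, 3, 4, 6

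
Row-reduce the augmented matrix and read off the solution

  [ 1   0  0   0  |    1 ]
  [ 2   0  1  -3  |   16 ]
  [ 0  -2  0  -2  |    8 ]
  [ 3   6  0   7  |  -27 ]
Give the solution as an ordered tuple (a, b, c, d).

Subtract 2 times R1 from R2.
  [ 1   0  0   0  |    1 ]
  [ 0   0  1  -3  |   14 ]
  [ 0  -2  0  -2  |    8 ]
  [ 3   6  0   7  |  -27 ]
Subtract 3 times R1 from R4.
  [ 1   0  0   0  |    1 ]
  [ 0   0  1  -3  |   14 ]
  [ 0  -2  0  -2  |    8 ]
  [ 0   6  0   7  |  -30 ]
Swap R2 and R3.
  [ 1   0  0   0  |    1 ]
  [ 0  -2  0  -2  |    8 ]
  [ 0   0  1  -3  |   14 ]
  [ 0   6  0   7  |  -30 ]
Multiply R2 by -1/2.
  [ 1  0  0   0  |    1 ]
  [ 0  1  0   1  |   -4 ]
  [ 0  0  1  -3  |   14 ]
  [ 0  6  0   7  |  -30 ]
Subtract 6 times R2 from R4.
  [ 1  0  0   0  |   1 ]
  [ 0  1  0   1  |  -4 ]
  [ 0  0  1  -3  |  14 ]
  [ 0  0  0   1  |  -6 ]
Add 3 times R4 to R3.
  [ 1  0  0  0  |   1 ]
  [ 0  1  0  1  |  -4 ]
  [ 0  0  1  0  |  -4 ]
  [ 0  0  0  1  |  -6 ]
Subtract R4 from R2.
  [ 1  0  0  0  |   1 ]
  [ 0  1  0  0  |   2 ]
  [ 0  0  1  0  |  -4 ]
  [ 0  0  0  1  |  -6 ]
Reading off the last column: a = 1, b = 2, c = -4, d = -6.

(1, 2, -4, -6)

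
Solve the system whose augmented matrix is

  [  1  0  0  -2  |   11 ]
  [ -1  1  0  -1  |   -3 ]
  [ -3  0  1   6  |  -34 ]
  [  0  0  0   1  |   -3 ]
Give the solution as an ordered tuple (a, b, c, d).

R2 → R2 + R1
  [  1  0  0  -2  |   11 ]
  [  0  1  0  -3  |    8 ]
  [ -3  0  1   6  |  -34 ]
  [  0  0  0   1  |   -3 ]
R3 → R3 + 3·R1
  [ 1  0  0  -2  |  11 ]
  [ 0  1  0  -3  |   8 ]
  [ 0  0  1   0  |  -1 ]
  [ 0  0  0   1  |  -3 ]
R2 → R2 + 3·R4
  [ 1  0  0  -2  |  11 ]
  [ 0  1  0   0  |  -1 ]
  [ 0  0  1   0  |  -1 ]
  [ 0  0  0   1  |  -3 ]
R1 → R1 + 2·R4
  [ 1  0  0  0  |   5 ]
  [ 0  1  0  0  |  -1 ]
  [ 0  0  1  0  |  -1 ]
  [ 0  0  0  1  |  -3 ]
Reading off the last column: a = 5, b = -1, c = -1, d = -3.

(5, -1, -1, -3)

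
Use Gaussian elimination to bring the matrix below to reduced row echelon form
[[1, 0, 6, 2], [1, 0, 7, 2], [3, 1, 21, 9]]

R2 := R2 − R1
  [ 1  0   6  2 ]
  [ 0  0   1  0 ]
  [ 3  1  21  9 ]
R3 := R3 − 3·R1
  [ 1  0  6  2 ]
  [ 0  0  1  0 ]
  [ 0  1  3  3 ]
R2 <-> R3
  [ 1  0  6  2 ]
  [ 0  1  3  3 ]
  [ 0  0  1  0 ]
R2 := R2 − 3·R3
  [ 1  0  6  2 ]
  [ 0  1  0  3 ]
  [ 0  0  1  0 ]
R1 := R1 − 6·R3
  [ 1  0  0  2 ]
  [ 0  1  0  3 ]
  [ 0  0  1  0 ]

[[1, 0, 0, 2], [0, 1, 0, 3], [0, 0, 1, 0]]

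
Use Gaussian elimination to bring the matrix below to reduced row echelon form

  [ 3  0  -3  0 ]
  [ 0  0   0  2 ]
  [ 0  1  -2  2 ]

[[1, 0, -1, 0], [0, 1, -2, 0], [0, 0, 0, 1]]

R1 := 1/3·R1
  [ 1  0  -1  0 ]
  [ 0  0   0  2 ]
  [ 0  1  -2  2 ]
R2 <-> R3
  [ 1  0  -1  0 ]
  [ 0  1  -2  2 ]
  [ 0  0   0  2 ]
R3 := 1/2·R3
  [ 1  0  -1  0 ]
  [ 0  1  -2  2 ]
  [ 0  0   0  1 ]
R2 := R2 − 2·R3
  [ 1  0  -1  0 ]
  [ 0  1  -2  0 ]
  [ 0  0   0  1 ]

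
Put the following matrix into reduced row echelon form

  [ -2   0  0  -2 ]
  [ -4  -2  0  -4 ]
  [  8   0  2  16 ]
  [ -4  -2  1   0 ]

r1 ← -1/2·r1
  [  1   0  0   1 ]
  [ -4  -2  0  -4 ]
  [  8   0  2  16 ]
  [ -4  -2  1   0 ]
r2 ← r2 + 4·r1
  [  1   0  0   1 ]
  [  0  -2  0   0 ]
  [  8   0  2  16 ]
  [ -4  -2  1   0 ]
r3 ← r3 − 8·r1
  [  1   0  0  1 ]
  [  0  -2  0  0 ]
  [  0   0  2  8 ]
  [ -4  -2  1  0 ]
r4 ← r4 + 4·r1
  [ 1   0  0  1 ]
  [ 0  -2  0  0 ]
  [ 0   0  2  8 ]
  [ 0  -2  1  4 ]
r2 ← -1/2·r2
  [ 1   0  0  1 ]
  [ 0   1  0  0 ]
  [ 0   0  2  8 ]
  [ 0  -2  1  4 ]
r4 ← r4 + 2·r2
  [ 1  0  0  1 ]
  [ 0  1  0  0 ]
  [ 0  0  2  8 ]
  [ 0  0  1  4 ]
r3 ← 1/2·r3
  [ 1  0  0  1 ]
  [ 0  1  0  0 ]
  [ 0  0  1  4 ]
  [ 0  0  1  4 ]
r4 ← r4 − r3
  [ 1  0  0  1 ]
  [ 0  1  0  0 ]
  [ 0  0  1  4 ]
  [ 0  0  0  0 ]

[[1, 0, 0, 1], [0, 1, 0, 0], [0, 0, 1, 4], [0, 0, 0, 0]]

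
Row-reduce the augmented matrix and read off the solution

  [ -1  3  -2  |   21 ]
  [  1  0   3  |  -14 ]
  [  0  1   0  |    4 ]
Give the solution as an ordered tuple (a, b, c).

Multiply ρ1 by -1.
Subtract ρ1 from ρ2.
Multiply ρ2 by 1/3.
Subtract ρ2 from ρ3.
Multiply ρ3 by -3.
Subtract 1/3 times ρ3 from ρ2.
Subtract 2 times ρ3 from ρ1.
Add 3 times ρ2 to ρ1.
Reading off the last column: a = 1, b = 4, c = -5.

(1, 4, -5)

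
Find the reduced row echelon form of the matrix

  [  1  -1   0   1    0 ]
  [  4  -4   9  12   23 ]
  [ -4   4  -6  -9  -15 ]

R2 ← R2 − 4·R1
  [  1  -1   0   1    0 ]
  [  0   0   9   8   23 ]
  [ -4   4  -6  -9  -15 ]
R3 ← R3 + 4·R1
  [ 1  -1   0   1    0 ]
  [ 0   0   9   8   23 ]
  [ 0   0  -6  -5  -15 ]
R2 ← 1/9·R2
  [ 1  -1   0    1     0 ]
  [ 0   0   1  8/9  23/9 ]
  [ 0   0  -6   -5   -15 ]
R3 ← R3 + 6·R2
  [ 1  -1  0    1     0 ]
  [ 0   0  1  8/9  23/9 ]
  [ 0   0  0  1/3   1/3 ]
R3 ← 3·R3
  [ 1  -1  0    1     0 ]
  [ 0   0  1  8/9  23/9 ]
  [ 0   0  0    1     1 ]
R2 ← R2 − 8/9·R3
  [ 1  -1  0  1    0 ]
  [ 0   0  1  0  5/3 ]
  [ 0   0  0  1    1 ]
R1 ← R1 − R3
  [ 1  -1  0  0   -1 ]
  [ 0   0  1  0  5/3 ]
  [ 0   0  0  1    1 ]

[[1, -1, 0, 0, -1], [0, 0, 1, 0, 5/3], [0, 0, 0, 1, 1]]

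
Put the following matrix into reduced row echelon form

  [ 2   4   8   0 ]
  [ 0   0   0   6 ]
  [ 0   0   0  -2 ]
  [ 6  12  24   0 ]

[[1, 2, 4, 0], [0, 0, 0, 1], [0, 0, 0, 0], [0, 0, 0, 0]]

Multiply ρ1 by 1/2.
  [ 1   2   4   0 ]
  [ 0   0   0   6 ]
  [ 0   0   0  -2 ]
  [ 6  12  24   0 ]
Subtract 6 times ρ1 from ρ4.
  [ 1  2  4   0 ]
  [ 0  0  0   6 ]
  [ 0  0  0  -2 ]
  [ 0  0  0   0 ]
Multiply ρ2 by 1/6.
  [ 1  2  4   0 ]
  [ 0  0  0   1 ]
  [ 0  0  0  -2 ]
  [ 0  0  0   0 ]
Add 2 times ρ2 to ρ3.
  [ 1  2  4  0 ]
  [ 0  0  0  1 ]
  [ 0  0  0  0 ]
  [ 0  0  0  0 ]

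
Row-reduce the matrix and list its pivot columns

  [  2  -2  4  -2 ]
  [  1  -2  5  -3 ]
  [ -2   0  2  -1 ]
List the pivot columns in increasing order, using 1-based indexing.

R1 := 1/2·R1
  [  1  -1  2  -1 ]
  [  1  -2  5  -3 ]
  [ -2   0  2  -1 ]
R2 := R2 − R1
  [  1  -1  2  -1 ]
  [  0  -1  3  -2 ]
  [ -2   0  2  -1 ]
R3 := R3 + 2·R1
  [ 1  -1  2  -1 ]
  [ 0  -1  3  -2 ]
  [ 0  -2  6  -3 ]
R2 := -1·R2
  [ 1  -1   2  -1 ]
  [ 0   1  -3   2 ]
  [ 0  -2   6  -3 ]
R3 := R3 + 2·R2
  [ 1  -1   2  -1 ]
  [ 0   1  -3   2 ]
  [ 0   0   0   1 ]
R2 := R2 − 2·R3
  [ 1  -1   2  -1 ]
  [ 0   1  -3   0 ]
  [ 0   0   0   1 ]
R1 := R1 + R3
  [ 1  -1   2  0 ]
  [ 0   1  -3  0 ]
  [ 0   0   0  1 ]
R1 := R1 + R2
  [ 1  0  -1  0 ]
  [ 0  1  -3  0 ]
  [ 0  0   0  1 ]
Pivot columns are the columns containing a leading 1.

1, 2, 4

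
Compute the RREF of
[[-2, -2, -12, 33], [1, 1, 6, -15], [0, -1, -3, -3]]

Multiply r1 by -1/2.
  [ 1   1   6  -33/2 ]
  [ 1   1   6    -15 ]
  [ 0  -1  -3     -3 ]
Subtract r1 from r2.
  [ 1   1   6  -33/2 ]
  [ 0   0   0    3/2 ]
  [ 0  -1  -3     -3 ]
Swap r2 and r3.
  [ 1   1   6  -33/2 ]
  [ 0  -1  -3     -3 ]
  [ 0   0   0    3/2 ]
Multiply r2 by -1.
  [ 1  1  6  -33/2 ]
  [ 0  1  3      3 ]
  [ 0  0  0    3/2 ]
Multiply r3 by 2/3.
  [ 1  1  6  -33/2 ]
  [ 0  1  3      3 ]
  [ 0  0  0      1 ]
Subtract 3 times r3 from r2.
  [ 1  1  6  -33/2 ]
  [ 0  1  3      0 ]
  [ 0  0  0      1 ]
Add 33/2 times r3 to r1.
  [ 1  1  6  0 ]
  [ 0  1  3  0 ]
  [ 0  0  0  1 ]
Subtract r2 from r1.
  [ 1  0  3  0 ]
  [ 0  1  3  0 ]
  [ 0  0  0  1 ]

[[1, 0, 3, 0], [0, 1, 3, 0], [0, 0, 0, 1]]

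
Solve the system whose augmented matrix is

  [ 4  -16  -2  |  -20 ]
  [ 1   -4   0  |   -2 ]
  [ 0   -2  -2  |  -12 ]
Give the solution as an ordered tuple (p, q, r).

(-2, 0, 6)

R1 -> 1/4·R1
R2 -> R2 − R1
R2 <=> R3
R2 -> -1/2·R2
R3 -> 2·R3
R2 -> R2 − R3
R1 -> R1 + 1/2·R3
R1 -> R1 + 4·R2
Reading off the last column: p = -2, q = 0, r = 6.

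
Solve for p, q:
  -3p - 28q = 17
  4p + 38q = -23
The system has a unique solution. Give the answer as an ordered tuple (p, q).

(-1, -1/2)

Form the augmented matrix and row-reduce:
  [ -3  -28  |   17 ]
  [  4   38  |  -23 ]
r1 ← -1/3·r1
  [ 1  28/3  |  -17/3 ]
  [ 4    38  |    -23 ]
r2 ← r2 − 4·r1
  [ 1  28/3  |  -17/3 ]
  [ 0   2/3  |   -1/3 ]
r2 ← 3/2·r2
  [ 1  28/3  |  -17/3 ]
  [ 0     1  |   -1/2 ]
r1 ← r1 − 28/3·r2
  [ 1  0  |    -1 ]
  [ 0  1  |  -1/2 ]
Reading off the last column: p = -1, q = -1/2.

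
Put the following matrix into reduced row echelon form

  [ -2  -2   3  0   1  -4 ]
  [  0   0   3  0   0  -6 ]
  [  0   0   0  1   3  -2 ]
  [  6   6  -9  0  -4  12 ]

R1 := -1/2·R1
R4 := R4 − 6·R1
R2 := 1/3·R2
R4 := -1·R4
R3 := R3 − 3·R4
R1 := R1 + 1/2·R4
R1 := R1 + 3/2·R2

[[1, 1, 0, 0, 0, -1], [0, 0, 1, 0, 0, -2], [0, 0, 0, 1, 0, -2], [0, 0, 0, 0, 1, 0]]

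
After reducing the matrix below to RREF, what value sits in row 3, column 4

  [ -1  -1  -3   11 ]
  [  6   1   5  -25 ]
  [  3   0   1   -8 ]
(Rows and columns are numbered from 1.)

-2

R1 → -1·R1
  [ 1  1  3  -11 ]
  [ 6  1  5  -25 ]
  [ 3  0  1   -8 ]
R2 → R2 − 6·R1
  [ 1   1    3  -11 ]
  [ 0  -5  -13   41 ]
  [ 3   0    1   -8 ]
R3 → R3 − 3·R1
  [ 1   1    3  -11 ]
  [ 0  -5  -13   41 ]
  [ 0  -3   -8   25 ]
R2 → -1/5·R2
  [ 1   1     3    -11 ]
  [ 0   1  13/5  -41/5 ]
  [ 0  -3    -8     25 ]
R3 → R3 + 3·R2
  [ 1  1     3    -11 ]
  [ 0  1  13/5  -41/5 ]
  [ 0  0  -1/5    2/5 ]
R3 → -5·R3
  [ 1  1     3    -11 ]
  [ 0  1  13/5  -41/5 ]
  [ 0  0     1     -2 ]
R2 → R2 − 13/5·R3
  [ 1  1  3  -11 ]
  [ 0  1  0   -3 ]
  [ 0  0  1   -2 ]
R1 → R1 − 3·R3
  [ 1  1  0  -5 ]
  [ 0  1  0  -3 ]
  [ 0  0  1  -2 ]
R1 → R1 − R2
  [ 1  0  0  -2 ]
  [ 0  1  0  -3 ]
  [ 0  0  1  -2 ]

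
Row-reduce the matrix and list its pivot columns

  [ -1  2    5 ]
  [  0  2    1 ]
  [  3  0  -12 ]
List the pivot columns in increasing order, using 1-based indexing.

1, 2

R1 := -1·R1
  [ 1  -2   -5 ]
  [ 0   2    1 ]
  [ 3   0  -12 ]
R3 := R3 − 3·R1
  [ 1  -2  -5 ]
  [ 0   2   1 ]
  [ 0   6   3 ]
R2 := 1/2·R2
  [ 1  -2   -5 ]
  [ 0   1  1/2 ]
  [ 0   6    3 ]
R3 := R3 − 6·R2
  [ 1  -2   -5 ]
  [ 0   1  1/2 ]
  [ 0   0    0 ]
R1 := R1 + 2·R2
  [ 1  0   -4 ]
  [ 0  1  1/2 ]
  [ 0  0    0 ]
Pivot columns are the columns containing a leading 1.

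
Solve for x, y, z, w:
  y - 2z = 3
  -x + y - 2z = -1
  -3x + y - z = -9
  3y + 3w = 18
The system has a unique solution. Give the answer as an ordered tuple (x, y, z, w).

Form the augmented matrix and row-reduce:
  [  0  1  -2  0  |   3 ]
  [ -1  1  -2  0  |  -1 ]
  [ -3  1  -1  0  |  -9 ]
  [  0  3   0  3  |  18 ]
R1 <-> R2
R1 → -1·R1
R3 → R3 + 3·R1
R3 → R3 + 2·R2
R4 → R4 − 3·R2
R4 → R4 − 6·R3
R4 → 1/3·R4
R2 → R2 + 2·R3
R1 → R1 − 2·R3
R1 → R1 + R2
Reading off the last column: x = 4, y = 3, z = 0, w = 3.

(4, 3, 0, 3)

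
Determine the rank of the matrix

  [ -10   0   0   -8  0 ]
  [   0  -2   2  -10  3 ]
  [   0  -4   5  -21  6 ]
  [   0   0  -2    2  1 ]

rank = 4

Multiply ρ1 by -1/10.
  [ 1   0   0  4/5  0 ]
  [ 0  -2   2  -10  3 ]
  [ 0  -4   5  -21  6 ]
  [ 0   0  -2    2  1 ]
Multiply ρ2 by -1/2.
  [ 1   0   0  4/5     0 ]
  [ 0   1  -1    5  -3/2 ]
  [ 0  -4   5  -21     6 ]
  [ 0   0  -2    2     1 ]
Add 4 times ρ2 to ρ3.
  [ 1  0   0  4/5     0 ]
  [ 0  1  -1    5  -3/2 ]
  [ 0  0   1   -1     0 ]
  [ 0  0  -2    2     1 ]
Add 2 times ρ3 to ρ4.
  [ 1  0   0  4/5     0 ]
  [ 0  1  -1    5  -3/2 ]
  [ 0  0   1   -1     0 ]
  [ 0  0   0    0     1 ]
Add 3/2 times ρ4 to ρ2.
  [ 1  0   0  4/5  0 ]
  [ 0  1  -1    5  0 ]
  [ 0  0   1   -1  0 ]
  [ 0  0   0    0  1 ]
Add ρ3 to ρ2.
  [ 1  0  0  4/5  0 ]
  [ 0  1  0    4  0 ]
  [ 0  0  1   -1  0 ]
  [ 0  0  0    0  1 ]
The reduced form has 4 nonzero rows.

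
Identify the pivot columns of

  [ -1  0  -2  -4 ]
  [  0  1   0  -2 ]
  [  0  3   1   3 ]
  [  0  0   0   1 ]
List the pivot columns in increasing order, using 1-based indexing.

1, 2, 3, 4

ρ1 ← -1·ρ1
ρ3 ← ρ3 − 3·ρ2
ρ3 ← ρ3 − 9·ρ4
ρ2 ← ρ2 + 2·ρ4
ρ1 ← ρ1 − 4·ρ4
ρ1 ← ρ1 − 2·ρ3
Pivot columns are the columns containing a leading 1.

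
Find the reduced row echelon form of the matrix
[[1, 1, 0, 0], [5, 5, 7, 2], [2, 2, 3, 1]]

[[1, 1, 0, 0], [0, 0, 1, 0], [0, 0, 0, 1]]

r2 -> r2 − 5·r1
  [ 1  1  0  0 ]
  [ 0  0  7  2 ]
  [ 2  2  3  1 ]
r3 -> r3 − 2·r1
  [ 1  1  0  0 ]
  [ 0  0  7  2 ]
  [ 0  0  3  1 ]
r2 -> 1/7·r2
  [ 1  1  0    0 ]
  [ 0  0  1  2/7 ]
  [ 0  0  3    1 ]
r3 -> r3 − 3·r2
  [ 1  1  0    0 ]
  [ 0  0  1  2/7 ]
  [ 0  0  0  1/7 ]
r3 -> 7·r3
  [ 1  1  0    0 ]
  [ 0  0  1  2/7 ]
  [ 0  0  0    1 ]
r2 -> r2 − 2/7·r3
  [ 1  1  0  0 ]
  [ 0  0  1  0 ]
  [ 0  0  0  1 ]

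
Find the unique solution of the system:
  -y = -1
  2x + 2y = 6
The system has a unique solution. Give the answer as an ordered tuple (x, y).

(2, 1)

Form the augmented matrix and row-reduce:
  [ 0  -1  |  -1 ]
  [ 2   2  |   6 ]
Swap ρ1 and ρ2.
  [ 2   2  |   6 ]
  [ 0  -1  |  -1 ]
Multiply ρ1 by 1/2.
  [ 1   1  |   3 ]
  [ 0  -1  |  -1 ]
Multiply ρ2 by -1.
  [ 1  1  |  3 ]
  [ 0  1  |  1 ]
Subtract ρ2 from ρ1.
  [ 1  0  |  2 ]
  [ 0  1  |  1 ]
Reading off the last column: x = 2, y = 1.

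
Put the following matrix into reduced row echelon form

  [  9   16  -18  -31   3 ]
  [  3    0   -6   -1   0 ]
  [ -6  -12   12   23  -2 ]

ρ1 ← 1/9·ρ1
  [  1  16/9  -2  -31/9  1/3 ]
  [  3     0  -6     -1    0 ]
  [ -6   -12  12     23   -2 ]
ρ2 ← ρ2 − 3·ρ1
  [  1   16/9  -2  -31/9  1/3 ]
  [  0  -16/3   0   28/3   -1 ]
  [ -6    -12  12     23   -2 ]
ρ3 ← ρ3 + 6·ρ1
  [ 1   16/9  -2  -31/9  1/3 ]
  [ 0  -16/3   0   28/3   -1 ]
  [ 0   -4/3   0    7/3    0 ]
ρ2 ← -3/16·ρ2
  [ 1  16/9  -2  -31/9   1/3 ]
  [ 0     1   0   -7/4  3/16 ]
  [ 0  -4/3   0    7/3     0 ]
ρ3 ← ρ3 + 4/3·ρ2
  [ 1  16/9  -2  -31/9   1/3 ]
  [ 0     1   0   -7/4  3/16 ]
  [ 0     0   0      0   1/4 ]
ρ3 ← 4·ρ3
  [ 1  16/9  -2  -31/9   1/3 ]
  [ 0     1   0   -7/4  3/16 ]
  [ 0     0   0      0     1 ]
ρ2 ← ρ2 − 3/16·ρ3
  [ 1  16/9  -2  -31/9  1/3 ]
  [ 0     1   0   -7/4    0 ]
  [ 0     0   0      0    1 ]
ρ1 ← ρ1 − 1/3·ρ3
  [ 1  16/9  -2  -31/9  0 ]
  [ 0     1   0   -7/4  0 ]
  [ 0     0   0      0  1 ]
ρ1 ← ρ1 − 16/9·ρ2
  [ 1  0  -2  -1/3  0 ]
  [ 0  1   0  -7/4  0 ]
  [ 0  0   0     0  1 ]

[[1, 0, -2, -1/3, 0], [0, 1, 0, -7/4, 0], [0, 0, 0, 0, 1]]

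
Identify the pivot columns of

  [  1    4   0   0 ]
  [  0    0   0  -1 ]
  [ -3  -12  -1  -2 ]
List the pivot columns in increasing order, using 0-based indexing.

0, 2, 3

R3 → R3 + 3·R1
  [ 1  4   0   0 ]
  [ 0  0   0  -1 ]
  [ 0  0  -1  -2 ]
R2 ↔ R3
  [ 1  4   0   0 ]
  [ 0  0  -1  -2 ]
  [ 0  0   0  -1 ]
R2 → -1·R2
  [ 1  4  0   0 ]
  [ 0  0  1   2 ]
  [ 0  0  0  -1 ]
R3 → -1·R3
  [ 1  4  0  0 ]
  [ 0  0  1  2 ]
  [ 0  0  0  1 ]
R2 → R2 − 2·R3
  [ 1  4  0  0 ]
  [ 0  0  1  0 ]
  [ 0  0  0  1 ]
Pivot columns are the columns containing a leading 1.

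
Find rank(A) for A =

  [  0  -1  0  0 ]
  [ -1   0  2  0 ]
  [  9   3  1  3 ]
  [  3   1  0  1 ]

rank = 4

R1 <-> R2
  [ -1   0  2  0 ]
  [  0  -1  0  0 ]
  [  9   3  1  3 ]
  [  3   1  0  1 ]
R1 ← -1·R1
  [ 1   0  -2  0 ]
  [ 0  -1   0  0 ]
  [ 9   3   1  3 ]
  [ 3   1   0  1 ]
R3 ← R3 − 9·R1
  [ 1   0  -2  0 ]
  [ 0  -1   0  0 ]
  [ 0   3  19  3 ]
  [ 3   1   0  1 ]
R4 ← R4 − 3·R1
  [ 1   0  -2  0 ]
  [ 0  -1   0  0 ]
  [ 0   3  19  3 ]
  [ 0   1   6  1 ]
R2 ← -1·R2
  [ 1  0  -2  0 ]
  [ 0  1   0  0 ]
  [ 0  3  19  3 ]
  [ 0  1   6  1 ]
R3 ← R3 − 3·R2
  [ 1  0  -2  0 ]
  [ 0  1   0  0 ]
  [ 0  0  19  3 ]
  [ 0  1   6  1 ]
R4 ← R4 − R2
  [ 1  0  -2  0 ]
  [ 0  1   0  0 ]
  [ 0  0  19  3 ]
  [ 0  0   6  1 ]
R3 ← 1/19·R3
  [ 1  0  -2     0 ]
  [ 0  1   0     0 ]
  [ 0  0   1  3/19 ]
  [ 0  0   6     1 ]
R4 ← R4 − 6·R3
  [ 1  0  -2     0 ]
  [ 0  1   0     0 ]
  [ 0  0   1  3/19 ]
  [ 0  0   0  1/19 ]
R4 ← 19·R4
  [ 1  0  -2     0 ]
  [ 0  1   0     0 ]
  [ 0  0   1  3/19 ]
  [ 0  0   0     1 ]
R3 ← R3 − 3/19·R4
  [ 1  0  -2  0 ]
  [ 0  1   0  0 ]
  [ 0  0   1  0 ]
  [ 0  0   0  1 ]
R1 ← R1 + 2·R3
  [ 1  0  0  0 ]
  [ 0  1  0  0 ]
  [ 0  0  1  0 ]
  [ 0  0  0  1 ]
The reduced form has 4 nonzero rows.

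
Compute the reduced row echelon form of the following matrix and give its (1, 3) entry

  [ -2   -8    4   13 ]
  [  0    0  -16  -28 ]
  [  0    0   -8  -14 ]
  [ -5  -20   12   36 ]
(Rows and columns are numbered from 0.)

R1 := -1/2·R1
  [  1    4   -2  -13/2 ]
  [  0    0  -16    -28 ]
  [  0    0   -8    -14 ]
  [ -5  -20   12     36 ]
R4 := R4 + 5·R1
  [ 1  4   -2  -13/2 ]
  [ 0  0  -16    -28 ]
  [ 0  0   -8    -14 ]
  [ 0  0    2    7/2 ]
R2 := -1/16·R2
  [ 1  4  -2  -13/2 ]
  [ 0  0   1    7/4 ]
  [ 0  0  -8    -14 ]
  [ 0  0   2    7/2 ]
R3 := R3 + 8·R2
  [ 1  4  -2  -13/2 ]
  [ 0  0   1    7/4 ]
  [ 0  0   0      0 ]
  [ 0  0   2    7/2 ]
R4 := R4 − 2·R2
  [ 1  4  -2  -13/2 ]
  [ 0  0   1    7/4 ]
  [ 0  0   0      0 ]
  [ 0  0   0      0 ]
R1 := R1 + 2·R2
  [ 1  4  0   -3 ]
  [ 0  0  1  7/4 ]
  [ 0  0  0    0 ]
  [ 0  0  0    0 ]

7/4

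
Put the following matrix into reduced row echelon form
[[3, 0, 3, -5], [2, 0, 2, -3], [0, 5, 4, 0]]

r1 → 1/3·r1
  [ 1  0  1  -5/3 ]
  [ 2  0  2    -3 ]
  [ 0  5  4     0 ]
r2 → r2 − 2·r1
  [ 1  0  1  -5/3 ]
  [ 0  0  0   1/3 ]
  [ 0  5  4     0 ]
r2 ↔ r3
  [ 1  0  1  -5/3 ]
  [ 0  5  4     0 ]
  [ 0  0  0   1/3 ]
r2 → 1/5·r2
  [ 1  0    1  -5/3 ]
  [ 0  1  4/5     0 ]
  [ 0  0    0   1/3 ]
r3 → 3·r3
  [ 1  0    1  -5/3 ]
  [ 0  1  4/5     0 ]
  [ 0  0    0     1 ]
r1 → r1 + 5/3·r3
  [ 1  0    1  0 ]
  [ 0  1  4/5  0 ]
  [ 0  0    0  1 ]

[[1, 0, 1, 0], [0, 1, 4/5, 0], [0, 0, 0, 1]]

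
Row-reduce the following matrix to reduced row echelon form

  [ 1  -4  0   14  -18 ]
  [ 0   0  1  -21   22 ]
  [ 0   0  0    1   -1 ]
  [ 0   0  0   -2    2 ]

[[1, -4, 0, 0, -4], [0, 0, 1, 0, 1], [0, 0, 0, 1, -1], [0, 0, 0, 0, 0]]

Add 2 times ρ3 to ρ4.
  [ 1  -4  0   14  -18 ]
  [ 0   0  1  -21   22 ]
  [ 0   0  0    1   -1 ]
  [ 0   0  0    0    0 ]
Add 21 times ρ3 to ρ2.
  [ 1  -4  0  14  -18 ]
  [ 0   0  1   0    1 ]
  [ 0   0  0   1   -1 ]
  [ 0   0  0   0    0 ]
Subtract 14 times ρ3 from ρ1.
  [ 1  -4  0  0  -4 ]
  [ 0   0  1  0   1 ]
  [ 0   0  0  1  -1 ]
  [ 0   0  0  0   0 ]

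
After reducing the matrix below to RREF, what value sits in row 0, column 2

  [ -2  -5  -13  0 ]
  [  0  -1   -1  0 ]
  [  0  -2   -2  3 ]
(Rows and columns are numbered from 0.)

4

ρ1 → -1/2·ρ1
  [ 1  5/2  13/2  0 ]
  [ 0   -1    -1  0 ]
  [ 0   -2    -2  3 ]
ρ2 → -1·ρ2
  [ 1  5/2  13/2  0 ]
  [ 0    1     1  0 ]
  [ 0   -2    -2  3 ]
ρ3 → ρ3 + 2·ρ2
  [ 1  5/2  13/2  0 ]
  [ 0    1     1  0 ]
  [ 0    0     0  3 ]
ρ3 → 1/3·ρ3
  [ 1  5/2  13/2  0 ]
  [ 0    1     1  0 ]
  [ 0    0     0  1 ]
ρ1 → ρ1 − 5/2·ρ2
  [ 1  0  4  0 ]
  [ 0  1  1  0 ]
  [ 0  0  0  1 ]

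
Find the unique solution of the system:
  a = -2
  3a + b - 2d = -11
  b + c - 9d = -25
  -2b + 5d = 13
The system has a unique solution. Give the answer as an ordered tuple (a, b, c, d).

(-2, 1, 1, 3)

Form the augmented matrix and row-reduce:
  [ 1   0  0   0  |   -2 ]
  [ 3   1  0  -2  |  -11 ]
  [ 0   1  1  -9  |  -25 ]
  [ 0  -2  0   5  |   13 ]
Subtract 3 times R1 from R2.
  [ 1   0  0   0  |   -2 ]
  [ 0   1  0  -2  |   -5 ]
  [ 0   1  1  -9  |  -25 ]
  [ 0  -2  0   5  |   13 ]
Subtract R2 from R3.
  [ 1   0  0   0  |   -2 ]
  [ 0   1  0  -2  |   -5 ]
  [ 0   0  1  -7  |  -20 ]
  [ 0  -2  0   5  |   13 ]
Add 2 times R2 to R4.
  [ 1  0  0   0  |   -2 ]
  [ 0  1  0  -2  |   -5 ]
  [ 0  0  1  -7  |  -20 ]
  [ 0  0  0   1  |    3 ]
Add 7 times R4 to R3.
  [ 1  0  0   0  |  -2 ]
  [ 0  1  0  -2  |  -5 ]
  [ 0  0  1   0  |   1 ]
  [ 0  0  0   1  |   3 ]
Add 2 times R4 to R2.
  [ 1  0  0  0  |  -2 ]
  [ 0  1  0  0  |   1 ]
  [ 0  0  1  0  |   1 ]
  [ 0  0  0  1  |   3 ]
Reading off the last column: a = -2, b = 1, c = 1, d = 3.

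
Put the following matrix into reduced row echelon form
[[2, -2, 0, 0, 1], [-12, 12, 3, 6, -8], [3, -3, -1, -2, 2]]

[[1, -1, 0, 0, 0], [0, 0, 1, 2, 0], [0, 0, 0, 0, 1]]

ρ1 → 1/2·ρ1
  [   1  -1   0   0  1/2 ]
  [ -12  12   3   6   -8 ]
  [   3  -3  -1  -2    2 ]
ρ2 → ρ2 + 12·ρ1
  [ 1  -1   0   0  1/2 ]
  [ 0   0   3   6   -2 ]
  [ 3  -3  -1  -2    2 ]
ρ3 → ρ3 − 3·ρ1
  [ 1  -1   0   0  1/2 ]
  [ 0   0   3   6   -2 ]
  [ 0   0  -1  -2  1/2 ]
ρ2 → 1/3·ρ2
  [ 1  -1   0   0   1/2 ]
  [ 0   0   1   2  -2/3 ]
  [ 0   0  -1  -2   1/2 ]
ρ3 → ρ3 + ρ2
  [ 1  -1  0  0   1/2 ]
  [ 0   0  1  2  -2/3 ]
  [ 0   0  0  0  -1/6 ]
ρ3 → -6·ρ3
  [ 1  -1  0  0   1/2 ]
  [ 0   0  1  2  -2/3 ]
  [ 0   0  0  0     1 ]
ρ2 → ρ2 + 2/3·ρ3
  [ 1  -1  0  0  1/2 ]
  [ 0   0  1  2    0 ]
  [ 0   0  0  0    1 ]
ρ1 → ρ1 − 1/2·ρ3
  [ 1  -1  0  0  0 ]
  [ 0   0  1  2  0 ]
  [ 0   0  0  0  1 ]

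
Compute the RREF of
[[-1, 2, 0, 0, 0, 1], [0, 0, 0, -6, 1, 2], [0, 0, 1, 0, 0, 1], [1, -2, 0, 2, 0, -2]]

[[1, -2, 0, 0, 0, -1], [0, 0, 1, 0, 0, 1], [0, 0, 0, 1, 0, -1/2], [0, 0, 0, 0, 1, -1]]

R1 := -1·R1
  [ 1  -2  0   0  0  -1 ]
  [ 0   0  0  -6  1   2 ]
  [ 0   0  1   0  0   1 ]
  [ 1  -2  0   2  0  -2 ]
R4 := R4 − R1
  [ 1  -2  0   0  0  -1 ]
  [ 0   0  0  -6  1   2 ]
  [ 0   0  1   0  0   1 ]
  [ 0   0  0   2  0  -1 ]
R2 <=> R3
  [ 1  -2  0   0  0  -1 ]
  [ 0   0  1   0  0   1 ]
  [ 0   0  0  -6  1   2 ]
  [ 0   0  0   2  0  -1 ]
R3 := -1/6·R3
  [ 1  -2  0  0     0    -1 ]
  [ 0   0  1  0     0     1 ]
  [ 0   0  0  1  -1/6  -1/3 ]
  [ 0   0  0  2     0    -1 ]
R4 := R4 − 2·R3
  [ 1  -2  0  0     0    -1 ]
  [ 0   0  1  0     0     1 ]
  [ 0   0  0  1  -1/6  -1/3 ]
  [ 0   0  0  0   1/3  -1/3 ]
R4 := 3·R4
  [ 1  -2  0  0     0    -1 ]
  [ 0   0  1  0     0     1 ]
  [ 0   0  0  1  -1/6  -1/3 ]
  [ 0   0  0  0     1    -1 ]
R3 := R3 + 1/6·R4
  [ 1  -2  0  0  0    -1 ]
  [ 0   0  1  0  0     1 ]
  [ 0   0  0  1  0  -1/2 ]
  [ 0   0  0  0  1    -1 ]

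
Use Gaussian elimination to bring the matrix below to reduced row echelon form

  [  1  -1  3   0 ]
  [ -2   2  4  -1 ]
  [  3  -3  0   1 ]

[[1, -1, 0, 0], [0, 0, 1, 0], [0, 0, 0, 1]]

R2 := R2 + 2·R1
  [ 1  -1   3   0 ]
  [ 0   0  10  -1 ]
  [ 3  -3   0   1 ]
R3 := R3 − 3·R1
  [ 1  -1   3   0 ]
  [ 0   0  10  -1 ]
  [ 0   0  -9   1 ]
R2 := 1/10·R2
  [ 1  -1   3      0 ]
  [ 0   0   1  -1/10 ]
  [ 0   0  -9      1 ]
R3 := R3 + 9·R2
  [ 1  -1  3      0 ]
  [ 0   0  1  -1/10 ]
  [ 0   0  0   1/10 ]
R3 := 10·R3
  [ 1  -1  3      0 ]
  [ 0   0  1  -1/10 ]
  [ 0   0  0      1 ]
R2 := R2 + 1/10·R3
  [ 1  -1  3  0 ]
  [ 0   0  1  0 ]
  [ 0   0  0  1 ]
R1 := R1 − 3·R2
  [ 1  -1  0  0 ]
  [ 0   0  1  0 ]
  [ 0   0  0  1 ]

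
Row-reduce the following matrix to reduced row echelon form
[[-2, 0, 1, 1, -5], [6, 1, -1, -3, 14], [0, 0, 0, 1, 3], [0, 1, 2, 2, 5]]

ρ1 -> -1/2·ρ1
  [ 1  0  -1/2  -1/2  5/2 ]
  [ 6  1    -1    -3   14 ]
  [ 0  0     0     1    3 ]
  [ 0  1     2     2    5 ]
ρ2 -> ρ2 − 6·ρ1
  [ 1  0  -1/2  -1/2  5/2 ]
  [ 0  1     2     0   -1 ]
  [ 0  0     0     1    3 ]
  [ 0  1     2     2    5 ]
ρ4 -> ρ4 − ρ2
  [ 1  0  -1/2  -1/2  5/2 ]
  [ 0  1     2     0   -1 ]
  [ 0  0     0     1    3 ]
  [ 0  0     0     2    6 ]
ρ4 -> ρ4 − 2·ρ3
  [ 1  0  -1/2  -1/2  5/2 ]
  [ 0  1     2     0   -1 ]
  [ 0  0     0     1    3 ]
  [ 0  0     0     0    0 ]
ρ1 -> ρ1 + 1/2·ρ3
  [ 1  0  -1/2  0   4 ]
  [ 0  1     2  0  -1 ]
  [ 0  0     0  1   3 ]
  [ 0  0     0  0   0 ]

[[1, 0, -1/2, 0, 4], [0, 1, 2, 0, -1], [0, 0, 0, 1, 3], [0, 0, 0, 0, 0]]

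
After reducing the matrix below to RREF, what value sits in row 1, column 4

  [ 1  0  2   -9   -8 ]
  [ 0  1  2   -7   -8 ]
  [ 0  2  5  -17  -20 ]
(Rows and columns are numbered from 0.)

R3 := R3 − 2·R2
R2 := R2 − 2·R3
R1 := R1 − 2·R3

0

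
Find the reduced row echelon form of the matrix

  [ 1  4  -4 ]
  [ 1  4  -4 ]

[[1, 4, -4], [0, 0, 0]]

R2 ← R2 − R1
  [ 1  4  -4 ]
  [ 0  0   0 ]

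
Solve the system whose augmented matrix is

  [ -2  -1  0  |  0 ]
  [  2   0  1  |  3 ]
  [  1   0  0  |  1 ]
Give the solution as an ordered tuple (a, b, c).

R1 := -1/2·R1
R2 := R2 − 2·R1
R3 := R3 − R1
R2 := -1·R2
R3 := R3 + 1/2·R2
R3 := -2·R3
R2 := R2 + R3
R1 := R1 − 1/2·R2
Reading off the last column: a = 1, b = -2, c = 1.

(1, -2, 1)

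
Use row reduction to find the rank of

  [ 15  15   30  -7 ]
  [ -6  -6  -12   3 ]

rank = 2

ρ1 → 1/15·ρ1
ρ2 → ρ2 + 6·ρ1
ρ2 → 5·ρ2
ρ1 → ρ1 + 7/15·ρ2
The reduced form has 2 nonzero rows.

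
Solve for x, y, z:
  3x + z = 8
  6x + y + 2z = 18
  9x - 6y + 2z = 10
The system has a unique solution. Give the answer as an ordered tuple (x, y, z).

(2, 2, 2)

Form the augmented matrix and row-reduce:
  [ 3   0  1  |   8 ]
  [ 6   1  2  |  18 ]
  [ 9  -6  2  |  10 ]
R1 → 1/3·R1
  [ 1   0  1/3  |  8/3 ]
  [ 6   1    2  |   18 ]
  [ 9  -6    2  |   10 ]
R2 → R2 − 6·R1
  [ 1   0  1/3  |  8/3 ]
  [ 0   1    0  |    2 ]
  [ 9  -6    2  |   10 ]
R3 → R3 − 9·R1
  [ 1   0  1/3  |  8/3 ]
  [ 0   1    0  |    2 ]
  [ 0  -6   -1  |  -14 ]
R3 → R3 + 6·R2
  [ 1  0  1/3  |  8/3 ]
  [ 0  1    0  |    2 ]
  [ 0  0   -1  |   -2 ]
R3 → -1·R3
  [ 1  0  1/3  |  8/3 ]
  [ 0  1    0  |    2 ]
  [ 0  0    1  |    2 ]
R1 → R1 − 1/3·R3
  [ 1  0  0  |  2 ]
  [ 0  1  0  |  2 ]
  [ 0  0  1  |  2 ]
Reading off the last column: x = 2, y = 2, z = 2.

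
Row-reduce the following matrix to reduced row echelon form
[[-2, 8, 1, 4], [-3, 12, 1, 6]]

ρ1 -> -1/2·ρ1
  [  1  -4  -1/2  -2 ]
  [ -3  12     1   6 ]
ρ2 -> ρ2 + 3·ρ1
  [ 1  -4  -1/2  -2 ]
  [ 0   0  -1/2   0 ]
ρ2 -> -2·ρ2
  [ 1  -4  -1/2  -2 ]
  [ 0   0     1   0 ]
ρ1 -> ρ1 + 1/2·ρ2
  [ 1  -4  0  -2 ]
  [ 0   0  1   0 ]

[[1, -4, 0, -2], [0, 0, 1, 0]]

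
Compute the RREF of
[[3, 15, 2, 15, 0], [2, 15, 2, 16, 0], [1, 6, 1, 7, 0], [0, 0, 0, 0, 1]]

[[1, 0, 0, -1, 0], [0, 1, 0, 2/3, 0], [0, 0, 1, 4, 0], [0, 0, 0, 0, 1]]

r1 → 1/3·r1
r2 → r2 − 2·r1
r3 → r3 − r1
r2 → 1/5·r2
r3 → r3 − r2
r3 → 5·r3
r2 → r2 − 2/15·r3
r1 → r1 − 2/3·r3
r1 → r1 − 5·r2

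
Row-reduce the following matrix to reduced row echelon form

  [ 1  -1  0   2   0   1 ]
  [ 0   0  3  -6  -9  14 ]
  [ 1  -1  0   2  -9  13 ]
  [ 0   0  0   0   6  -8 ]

[[1, -1, 0, 2, 0, 1], [0, 0, 1, -2, 0, 2/3], [0, 0, 0, 0, 1, -4/3], [0, 0, 0, 0, 0, 0]]

R3 -> R3 − R1
  [ 1  -1  0   2   0   1 ]
  [ 0   0  3  -6  -9  14 ]
  [ 0   0  0   0  -9  12 ]
  [ 0   0  0   0   6  -8 ]
R2 -> 1/3·R2
  [ 1  -1  0   2   0     1 ]
  [ 0   0  1  -2  -3  14/3 ]
  [ 0   0  0   0  -9    12 ]
  [ 0   0  0   0   6    -8 ]
R3 -> -1/9·R3
  [ 1  -1  0   2   0     1 ]
  [ 0   0  1  -2  -3  14/3 ]
  [ 0   0  0   0   1  -4/3 ]
  [ 0   0  0   0   6    -8 ]
R4 -> R4 − 6·R3
  [ 1  -1  0   2   0     1 ]
  [ 0   0  1  -2  -3  14/3 ]
  [ 0   0  0   0   1  -4/3 ]
  [ 0   0  0   0   0     0 ]
R2 -> R2 + 3·R3
  [ 1  -1  0   2  0     1 ]
  [ 0   0  1  -2  0   2/3 ]
  [ 0   0  0   0  1  -4/3 ]
  [ 0   0  0   0  0     0 ]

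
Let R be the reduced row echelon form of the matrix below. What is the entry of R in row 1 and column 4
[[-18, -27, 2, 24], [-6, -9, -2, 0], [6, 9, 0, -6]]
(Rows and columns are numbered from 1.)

r1 ← -1/18·r1
r2 ← r2 + 6·r1
r3 ← r3 − 6·r1
r2 ← -3/8·r2
r3 ← r3 − 2/3·r2
r1 ← r1 + 1/9·r2

-1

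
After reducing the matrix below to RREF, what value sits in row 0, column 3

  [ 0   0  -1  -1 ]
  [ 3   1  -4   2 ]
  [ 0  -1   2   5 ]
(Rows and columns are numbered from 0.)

3

ρ1 ↔ ρ2
  [ 3   1  -4   2 ]
  [ 0   0  -1  -1 ]
  [ 0  -1   2   5 ]
ρ1 -> 1/3·ρ1
  [ 1  1/3  -4/3  2/3 ]
  [ 0    0    -1   -1 ]
  [ 0   -1     2    5 ]
ρ2 ↔ ρ3
  [ 1  1/3  -4/3  2/3 ]
  [ 0   -1     2    5 ]
  [ 0    0    -1   -1 ]
ρ2 -> -1·ρ2
  [ 1  1/3  -4/3  2/3 ]
  [ 0    1    -2   -5 ]
  [ 0    0    -1   -1 ]
ρ3 -> -1·ρ3
  [ 1  1/3  -4/3  2/3 ]
  [ 0    1    -2   -5 ]
  [ 0    0     1    1 ]
ρ2 -> ρ2 + 2·ρ3
  [ 1  1/3  -4/3  2/3 ]
  [ 0    1     0   -3 ]
  [ 0    0     1    1 ]
ρ1 -> ρ1 + 4/3·ρ3
  [ 1  1/3  0   2 ]
  [ 0    1  0  -3 ]
  [ 0    0  1   1 ]
ρ1 -> ρ1 − 1/3·ρ2
  [ 1  0  0   3 ]
  [ 0  1  0  -3 ]
  [ 0  0  1   1 ]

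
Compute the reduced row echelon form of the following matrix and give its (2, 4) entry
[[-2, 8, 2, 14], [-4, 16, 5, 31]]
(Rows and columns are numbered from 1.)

Multiply R1 by -1/2.
Add 4 times R1 to R2.
Add R2 to R1.

3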